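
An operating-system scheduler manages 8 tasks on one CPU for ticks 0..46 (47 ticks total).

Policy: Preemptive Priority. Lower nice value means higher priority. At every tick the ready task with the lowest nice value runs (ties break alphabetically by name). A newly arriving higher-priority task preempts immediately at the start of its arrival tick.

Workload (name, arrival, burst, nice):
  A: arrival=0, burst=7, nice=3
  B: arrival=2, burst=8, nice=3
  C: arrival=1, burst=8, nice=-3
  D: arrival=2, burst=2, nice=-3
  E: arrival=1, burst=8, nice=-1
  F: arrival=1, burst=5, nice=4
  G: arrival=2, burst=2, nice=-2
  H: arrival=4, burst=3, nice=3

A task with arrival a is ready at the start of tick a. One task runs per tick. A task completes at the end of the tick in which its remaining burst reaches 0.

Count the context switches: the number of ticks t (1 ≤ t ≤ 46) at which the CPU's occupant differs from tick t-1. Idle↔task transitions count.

context switches = 9

t=0: ready={A} → run A
t=1: ready={A,C,E,F} → run C
t=2: ready={A,B,C,D,E,F,G} → run C
t=3: ready={A,B,C,D,E,F,G} → run C
t=4: ready={A,B,C,D,E,F,G,H} → run C
t=5: ready={A,B,C,D,E,F,G,H} → run C
t=6: ready={A,B,C,D,E,F,G,H} → run C
t=7: ready={A,B,C,D,E,F,G,H} → run C
t=8: ready={A,B,C,D,E,F,G,H} → run C
t=9: ready={A,B,D,E,F,G,H} → run D
t=10: ready={A,B,D,E,F,G,H} → run D
t=11: ready={A,B,E,F,G,H} → run G
t=12: ready={A,B,E,F,G,H} → run G
t=13: ready={A,B,E,F,H} → run E
t=14: ready={A,B,E,F,H} → run E
t=15: ready={A,B,E,F,H} → run E
t=16: ready={A,B,E,F,H} → run E
t=17: ready={A,B,E,F,H} → run E
t=18: ready={A,B,E,F,H} → run E
t=19: ready={A,B,E,F,H} → run E
t=20: ready={A,B,E,F,H} → run E
t=21: ready={A,B,F,H} → run A
t=22: ready={A,B,F,H} → run A
t=23: ready={A,B,F,H} → run A
t=24: ready={A,B,F,H} → run A
t=25: ready={A,B,F,H} → run A
t=26: ready={A,B,F,H} → run A
t=27: ready={B,F,H} → run B
t=28: ready={B,F,H} → run B
t=29: ready={B,F,H} → run B
t=30: ready={B,F,H} → run B
t=31: ready={B,F,H} → run B
t=32: ready={B,F,H} → run B
t=33: ready={B,F,H} → run B
t=34: ready={B,F,H} → run B
t=35: ready={F,H} → run H
t=36: ready={F,H} → run H
t=37: ready={F,H} → run H
t=38: ready={F} → run F
t=39: ready={F} → run F
t=40: ready={F} → run F
t=41: ready={F} → run F
t=42: ready={F} → run F
t=43: (idle)
t=44: (idle)
t=45: (idle)
t=46: (idle)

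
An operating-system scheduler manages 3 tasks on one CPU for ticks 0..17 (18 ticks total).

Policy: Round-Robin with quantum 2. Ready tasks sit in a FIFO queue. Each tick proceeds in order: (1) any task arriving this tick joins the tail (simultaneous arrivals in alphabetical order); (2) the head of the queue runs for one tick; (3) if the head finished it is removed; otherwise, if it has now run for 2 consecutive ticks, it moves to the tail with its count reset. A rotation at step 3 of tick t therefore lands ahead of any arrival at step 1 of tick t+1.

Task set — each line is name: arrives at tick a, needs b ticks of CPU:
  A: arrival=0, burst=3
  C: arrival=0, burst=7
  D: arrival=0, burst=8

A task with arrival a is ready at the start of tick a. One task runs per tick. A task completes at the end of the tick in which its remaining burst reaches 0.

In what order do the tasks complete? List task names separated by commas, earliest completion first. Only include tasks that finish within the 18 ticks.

t=0: queue=[A,C,D] q_used=0 → run A
t=1: queue=[A,C,D] q_used=1 → run A
t=2: queue=[C,D,A] q_used=0 → run C
t=3: queue=[C,D,A] q_used=1 → run C
t=4: queue=[D,A,C] q_used=0 → run D
t=5: queue=[D,A,C] q_used=1 → run D
t=6: queue=[A,C,D] q_used=0 → run A
t=7: queue=[C,D] q_used=0 → run C
t=8: queue=[C,D] q_used=1 → run C
t=9: queue=[D,C] q_used=0 → run D
t=10: queue=[D,C] q_used=1 → run D
t=11: queue=[C,D] q_used=0 → run C
t=12: queue=[C,D] q_used=1 → run C
t=13: queue=[D,C] q_used=0 → run D
t=14: queue=[D,C] q_used=1 → run D
t=15: queue=[C,D] q_used=0 → run C
t=16: queue=[D] q_used=0 → run D
t=17: queue=[D] q_used=1 → run D

completion order = A, C, D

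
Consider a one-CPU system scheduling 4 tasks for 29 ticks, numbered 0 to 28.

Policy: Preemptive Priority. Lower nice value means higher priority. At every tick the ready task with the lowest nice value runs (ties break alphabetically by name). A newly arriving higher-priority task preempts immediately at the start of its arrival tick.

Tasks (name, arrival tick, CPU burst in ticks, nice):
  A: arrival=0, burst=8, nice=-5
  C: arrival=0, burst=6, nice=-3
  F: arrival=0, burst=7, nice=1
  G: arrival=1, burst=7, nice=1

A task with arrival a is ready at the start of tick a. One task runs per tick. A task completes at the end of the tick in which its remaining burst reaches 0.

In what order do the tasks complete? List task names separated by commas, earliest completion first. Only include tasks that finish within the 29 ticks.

completion order = A, C, F, G

t=0: ready={A,C,F} → run A
t=1: ready={A,C,F,G} → run A
t=2: ready={A,C,F,G} → run A
t=3: ready={A,C,F,G} → run A
t=4: ready={A,C,F,G} → run A
t=5: ready={A,C,F,G} → run A
t=6: ready={A,C,F,G} → run A
t=7: ready={A,C,F,G} → run A
t=8: ready={C,F,G} → run C
t=9: ready={C,F,G} → run C
t=10: ready={C,F,G} → run C
t=11: ready={C,F,G} → run C
t=12: ready={C,F,G} → run C
t=13: ready={C,F,G} → run C
t=14: ready={F,G} → run F
t=15: ready={F,G} → run F
t=16: ready={F,G} → run F
t=17: ready={F,G} → run F
t=18: ready={F,G} → run F
t=19: ready={F,G} → run F
t=20: ready={F,G} → run F
t=21: ready={G} → run G
t=22: ready={G} → run G
t=23: ready={G} → run G
t=24: ready={G} → run G
t=25: ready={G} → run G
t=26: ready={G} → run G
t=27: ready={G} → run G
t=28: (idle)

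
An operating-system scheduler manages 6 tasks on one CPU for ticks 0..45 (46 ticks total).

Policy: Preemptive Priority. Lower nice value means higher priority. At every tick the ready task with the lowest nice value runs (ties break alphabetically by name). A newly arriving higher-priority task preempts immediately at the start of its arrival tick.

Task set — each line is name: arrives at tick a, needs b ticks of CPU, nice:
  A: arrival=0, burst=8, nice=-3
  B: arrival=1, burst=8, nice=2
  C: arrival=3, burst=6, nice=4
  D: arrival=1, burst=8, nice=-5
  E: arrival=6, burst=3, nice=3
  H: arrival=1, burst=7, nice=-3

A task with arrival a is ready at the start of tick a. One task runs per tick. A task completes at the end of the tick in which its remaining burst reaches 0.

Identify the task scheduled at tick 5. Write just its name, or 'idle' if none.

t=0: ready={A} → run A
t=1: ready={A,B,D,H} → run D
t=2: ready={A,B,D,H} → run D
t=3: ready={A,B,C,D,H} → run D
t=4: ready={A,B,C,D,H} → run D
t=5: ready={A,B,C,D,H} → run D
t=6: ready={A,B,C,D,E,H} → run D
t=7: ready={A,B,C,D,E,H} → run D
t=8: ready={A,B,C,D,E,H} → run D
t=9: ready={A,B,C,E,H} → run A
t=10: ready={A,B,C,E,H} → run A
t=11: ready={A,B,C,E,H} → run A
t=12: ready={A,B,C,E,H} → run A
t=13: ready={A,B,C,E,H} → run A
t=14: ready={A,B,C,E,H} → run A
t=15: ready={A,B,C,E,H} → run A
t=16: ready={B,C,E,H} → run H
t=17: ready={B,C,E,H} → run H
t=18: ready={B,C,E,H} → run H
t=19: ready={B,C,E,H} → run H
t=20: ready={B,C,E,H} → run H
t=21: ready={B,C,E,H} → run H
t=22: ready={B,C,E,H} → run H
t=23: ready={B,C,E} → run B
t=24: ready={B,C,E} → run B
t=25: ready={B,C,E} → run B
t=26: ready={B,C,E} → run B
t=27: ready={B,C,E} → run B
t=28: ready={B,C,E} → run B
t=29: ready={B,C,E} → run B
t=30: ready={B,C,E} → run B
t=31: ready={C,E} → run E
t=32: ready={C,E} → run E
t=33: ready={C,E} → run E
t=34: ready={C} → run C
t=35: ready={C} → run C
t=36: ready={C} → run C
t=37: ready={C} → run C
t=38: ready={C} → run C
t=39: ready={C} → run C
t=40: (idle)
t=41: (idle)
t=42: (idle)
t=43: (idle)
t=44: (idle)
t=45: (idle)

running at tick 5 = D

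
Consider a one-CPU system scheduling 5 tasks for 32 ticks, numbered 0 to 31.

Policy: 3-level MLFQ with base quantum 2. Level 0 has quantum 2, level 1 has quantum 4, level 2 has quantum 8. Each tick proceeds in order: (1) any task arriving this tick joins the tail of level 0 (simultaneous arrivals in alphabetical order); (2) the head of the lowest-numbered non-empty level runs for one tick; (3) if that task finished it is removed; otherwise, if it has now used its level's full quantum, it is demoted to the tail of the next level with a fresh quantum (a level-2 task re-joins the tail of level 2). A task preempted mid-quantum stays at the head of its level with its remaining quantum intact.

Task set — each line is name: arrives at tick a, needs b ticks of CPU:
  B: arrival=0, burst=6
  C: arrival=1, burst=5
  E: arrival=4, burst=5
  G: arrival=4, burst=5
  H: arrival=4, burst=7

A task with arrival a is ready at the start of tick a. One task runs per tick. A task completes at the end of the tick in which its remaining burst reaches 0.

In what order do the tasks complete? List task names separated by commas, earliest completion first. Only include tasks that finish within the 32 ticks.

completion order = B, C, E, G, H

t=0: L0/L1/L2 = B/-/- → run B
t=1: L0/L1/L2 = BC/-/- → run B
t=2: L0/L1/L2 = C/B/- → run C
t=3: L0/L1/L2 = C/B/- → run C
t=4: L0/L1/L2 = EGH/BC/- → run E
t=5: L0/L1/L2 = EGH/BC/- → run E
t=6: L0/L1/L2 = GH/BCE/- → run G
t=7: L0/L1/L2 = GH/BCE/- → run G
t=8: L0/L1/L2 = H/BCEG/- → run H
t=9: L0/L1/L2 = H/BCEG/- → run H
t=10: L0/L1/L2 = -/BCEGH/- → run B
t=11: L0/L1/L2 = -/BCEGH/- → run B
t=12: L0/L1/L2 = -/BCEGH/- → run B
t=13: L0/L1/L2 = -/BCEGH/- → run B
t=14: L0/L1/L2 = -/CEGH/- → run C
t=15: L0/L1/L2 = -/CEGH/- → run C
t=16: L0/L1/L2 = -/CEGH/- → run C
t=17: L0/L1/L2 = -/EGH/- → run E
t=18: L0/L1/L2 = -/EGH/- → run E
t=19: L0/L1/L2 = -/EGH/- → run E
t=20: L0/L1/L2 = -/GH/- → run G
t=21: L0/L1/L2 = -/GH/- → run G
t=22: L0/L1/L2 = -/GH/- → run G
t=23: L0/L1/L2 = -/H/- → run H
t=24: L0/L1/L2 = -/H/- → run H
t=25: L0/L1/L2 = -/H/- → run H
t=26: L0/L1/L2 = -/H/- → run H
t=27: L0/L1/L2 = -/-/H → run H
t=28: (idle)
t=29: (idle)
t=30: (idle)
t=31: (idle)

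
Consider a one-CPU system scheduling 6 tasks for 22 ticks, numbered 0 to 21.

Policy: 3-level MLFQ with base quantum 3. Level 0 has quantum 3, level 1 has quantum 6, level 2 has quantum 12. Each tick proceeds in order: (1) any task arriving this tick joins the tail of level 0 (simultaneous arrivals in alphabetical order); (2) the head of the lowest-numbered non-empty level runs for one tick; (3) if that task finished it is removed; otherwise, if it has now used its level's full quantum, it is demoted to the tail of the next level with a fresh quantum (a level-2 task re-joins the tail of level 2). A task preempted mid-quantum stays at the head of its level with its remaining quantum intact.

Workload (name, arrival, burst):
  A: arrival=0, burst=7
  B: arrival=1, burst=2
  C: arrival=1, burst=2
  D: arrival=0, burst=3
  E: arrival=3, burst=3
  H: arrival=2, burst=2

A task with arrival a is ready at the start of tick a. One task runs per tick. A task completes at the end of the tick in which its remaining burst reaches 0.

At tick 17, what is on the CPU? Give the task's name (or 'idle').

t=0: L0/L1/L2 = AD/-/- → run A
t=1: L0/L1/L2 = ADBC/-/- → run A
t=2: L0/L1/L2 = ADBCH/-/- → run A
t=3: L0/L1/L2 = DBCHE/A/- → run D
t=4: L0/L1/L2 = DBCHE/A/- → run D
t=5: L0/L1/L2 = DBCHE/A/- → run D
t=6: L0/L1/L2 = BCHE/A/- → run B
t=7: L0/L1/L2 = BCHE/A/- → run B
t=8: L0/L1/L2 = CHE/A/- → run C
t=9: L0/L1/L2 = CHE/A/- → run C
t=10: L0/L1/L2 = HE/A/- → run H
t=11: L0/L1/L2 = HE/A/- → run H
t=12: L0/L1/L2 = E/A/- → run E
t=13: L0/L1/L2 = E/A/- → run E
t=14: L0/L1/L2 = E/A/- → run E
t=15: L0/L1/L2 = -/A/- → run A
t=16: L0/L1/L2 = -/A/- → run A
t=17: L0/L1/L2 = -/A/- → run A
t=18: L0/L1/L2 = -/A/- → run A
t=19: (idle)
t=20: (idle)
t=21: (idle)

running at tick 17 = A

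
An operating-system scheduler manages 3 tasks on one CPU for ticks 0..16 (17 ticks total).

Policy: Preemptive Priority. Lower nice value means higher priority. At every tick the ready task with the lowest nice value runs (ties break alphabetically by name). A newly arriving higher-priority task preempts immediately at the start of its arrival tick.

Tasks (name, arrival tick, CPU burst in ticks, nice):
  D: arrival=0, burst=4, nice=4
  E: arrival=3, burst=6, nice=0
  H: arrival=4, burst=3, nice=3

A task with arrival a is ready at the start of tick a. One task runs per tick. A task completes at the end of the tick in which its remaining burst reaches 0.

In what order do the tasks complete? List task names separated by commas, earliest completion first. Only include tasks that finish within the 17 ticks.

completion order = E, H, D

t=0: ready={D} → run D
t=1: ready={D} → run D
t=2: ready={D} → run D
t=3: ready={D,E} → run E
t=4: ready={D,E,H} → run E
t=5: ready={D,E,H} → run E
t=6: ready={D,E,H} → run E
t=7: ready={D,E,H} → run E
t=8: ready={D,E,H} → run E
t=9: ready={D,H} → run H
t=10: ready={D,H} → run H
t=11: ready={D,H} → run H
t=12: ready={D} → run D
t=13: (idle)
t=14: (idle)
t=15: (idle)
t=16: (idle)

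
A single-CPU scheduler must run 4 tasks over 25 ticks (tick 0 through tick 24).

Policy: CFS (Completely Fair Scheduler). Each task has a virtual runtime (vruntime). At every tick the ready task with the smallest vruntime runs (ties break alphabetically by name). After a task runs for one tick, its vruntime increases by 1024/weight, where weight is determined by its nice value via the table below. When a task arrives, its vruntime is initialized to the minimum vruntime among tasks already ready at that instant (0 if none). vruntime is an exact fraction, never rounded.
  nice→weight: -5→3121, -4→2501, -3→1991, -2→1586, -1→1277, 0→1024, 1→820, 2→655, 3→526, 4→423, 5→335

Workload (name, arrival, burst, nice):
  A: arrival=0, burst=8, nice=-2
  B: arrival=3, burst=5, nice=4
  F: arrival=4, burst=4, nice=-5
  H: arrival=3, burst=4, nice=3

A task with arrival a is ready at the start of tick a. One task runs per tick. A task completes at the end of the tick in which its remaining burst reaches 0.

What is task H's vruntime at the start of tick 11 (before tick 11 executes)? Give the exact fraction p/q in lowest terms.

vruntime(H, start of tick 11) = 809984/208559

t=0: vr[A=0] → run A
t=1: vr[A=512/793] → run A
t=2: vr[A=1024/793] → run A
t=3: vr[A=1536/793 B=1536/793 H=1536/793] → run A
t=4: vr[A=2048/793 B=1536/793 F=1536/793 H=1536/793] → run B
t=5: vr[A=2048/793 B=1461760/335439 F=1536/793 H=1536/793] → run F
t=6: vr[A=2048/793 B=1461760/335439 F=5605888/2474953 H=1536/793] → run H
t=7: vr[A=2048/793 B=1461760/335439 F=5605888/2474953 H=809984/208559] → run F
t=8: vr[A=2048/793 B=1461760/335439 F=6417920/2474953 H=809984/208559] → run A
t=9: vr[A=2560/793 B=1461760/335439 F=6417920/2474953 H=809984/208559] → run F
t=10: vr[A=2560/793 B=1461760/335439 F=7229952/2474953 H=809984/208559] → run F
t=11: vr[A=2560/793 B=1461760/335439 H=809984/208559] → run A
t=12: vr[A=3072/793 B=1461760/335439 H=809984/208559] → run A
t=13: vr[A=3584/793 B=1461760/335439 H=809984/208559] → run H
t=14: vr[A=3584/793 B=1461760/335439 H=1216000/208559] → run B
t=15: vr[A=3584/793 B=2273792/335439 H=1216000/208559] → run A
t=16: vr[B=2273792/335439 H=1216000/208559] → run H
t=17: vr[B=2273792/335439 H=1622016/208559] → run B
t=18: vr[B=1028608/111813 H=1622016/208559] → run H
t=19: vr[B=1028608/111813] → run B
t=20: vr[B=3897856/335439] → run B
t=21: (idle)
t=22: (idle)
t=23: (idle)
t=24: (idle)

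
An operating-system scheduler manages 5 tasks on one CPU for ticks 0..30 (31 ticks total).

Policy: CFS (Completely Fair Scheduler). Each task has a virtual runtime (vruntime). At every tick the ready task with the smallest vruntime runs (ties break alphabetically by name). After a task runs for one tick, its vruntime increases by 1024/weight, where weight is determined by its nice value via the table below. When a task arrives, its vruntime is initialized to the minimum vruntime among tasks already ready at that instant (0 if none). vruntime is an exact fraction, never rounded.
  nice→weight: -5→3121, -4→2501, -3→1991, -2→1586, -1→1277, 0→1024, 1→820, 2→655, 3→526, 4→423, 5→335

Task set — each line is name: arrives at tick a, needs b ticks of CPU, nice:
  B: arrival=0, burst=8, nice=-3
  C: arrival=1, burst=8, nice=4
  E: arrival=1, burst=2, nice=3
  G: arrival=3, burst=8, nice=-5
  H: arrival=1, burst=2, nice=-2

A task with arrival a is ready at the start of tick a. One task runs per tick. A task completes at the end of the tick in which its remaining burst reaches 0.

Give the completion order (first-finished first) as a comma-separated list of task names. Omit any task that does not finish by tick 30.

t=0: vr[B=0] → run B
t=1: vr[B=1024/1991 C=1024/1991 E=1024/1991 H=1024/1991] → run B
t=2: vr[B=2048/1991 C=1024/1991 E=1024/1991 H=1024/1991] → run C
t=3: vr[B=2048/1991 C=2471936/842193 E=1024/1991 G=1024/1991 H=1024/1991] → run E
t=4: vr[B=2048/1991 C=2471936/842193 E=1288704/523633 G=1024/1991 H=1024/1991] → run G
t=5: vr[B=2048/1991 C=2471936/842193 E=1288704/523633 G=5234688/6213911 H=1024/1991] → run H
t=6: vr[B=2048/1991 C=2471936/842193 E=1288704/523633 G=5234688/6213911 H=1831424/1578863] → run G
t=7: vr[B=2048/1991 C=2471936/842193 E=1288704/523633 G=7273472/6213911 H=1831424/1578863] → run B
t=8: vr[B=3072/1991 C=2471936/842193 E=1288704/523633 G=7273472/6213911 H=1831424/1578863] → run H
t=9: vr[B=3072/1991 C=2471936/842193 E=1288704/523633 G=7273472/6213911] → run G
t=10: vr[B=3072/1991 C=2471936/842193 E=1288704/523633 G=9312256/6213911] → run G
t=11: vr[B=3072/1991 C=2471936/842193 E=1288704/523633 G=11351040/6213911] → run B
t=12: vr[B=4096/1991 C=2471936/842193 E=1288704/523633 G=11351040/6213911] → run G
t=13: vr[B=4096/1991 C=2471936/842193 E=1288704/523633 G=13389824/6213911] → run B
t=14: vr[B=5120/1991 C=2471936/842193 E=1288704/523633 G=13389824/6213911] → run G
t=15: vr[B=5120/1991 C=2471936/842193 E=1288704/523633 G=15428608/6213911] → run E
t=16: vr[B=5120/1991 C=2471936/842193 G=15428608/6213911] → run G
t=17: vr[B=5120/1991 C=2471936/842193 G=17467392/6213911] → run B
t=18: vr[B=6144/1991 C=2471936/842193 G=17467392/6213911] → run G
t=19: vr[B=6144/1991 C=2471936/842193] → run C
t=20: vr[B=6144/1991 C=4510720/842193] → run B
t=21: vr[B=7168/1991 C=4510720/842193] → run B
t=22: vr[C=4510720/842193] → run C
t=23: vr[C=2183168/280731] → run C
t=24: vr[C=8588288/842193] → run C
t=25: vr[C=10627072/842193] → run C
t=26: vr[C=4221952/280731] → run C
t=27: vr[C=14704640/842193] → run C
t=28: (idle)
t=29: (idle)
t=30: (idle)

completion order = H, E, G, B, C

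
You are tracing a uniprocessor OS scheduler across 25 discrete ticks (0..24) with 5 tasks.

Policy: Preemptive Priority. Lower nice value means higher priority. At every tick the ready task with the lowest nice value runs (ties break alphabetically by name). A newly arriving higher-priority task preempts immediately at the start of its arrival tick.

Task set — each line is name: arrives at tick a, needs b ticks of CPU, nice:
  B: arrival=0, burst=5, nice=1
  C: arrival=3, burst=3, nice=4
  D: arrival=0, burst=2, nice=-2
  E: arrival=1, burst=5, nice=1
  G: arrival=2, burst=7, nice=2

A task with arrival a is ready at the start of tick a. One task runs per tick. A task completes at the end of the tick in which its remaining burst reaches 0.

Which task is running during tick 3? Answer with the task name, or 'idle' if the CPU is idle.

t=0: ready={B,D} → run D
t=1: ready={B,D,E} → run D
t=2: ready={B,E,G} → run B
t=3: ready={B,C,E,G} → run B
t=4: ready={B,C,E,G} → run B
t=5: ready={B,C,E,G} → run B
t=6: ready={B,C,E,G} → run B
t=7: ready={C,E,G} → run E
t=8: ready={C,E,G} → run E
t=9: ready={C,E,G} → run E
t=10: ready={C,E,G} → run E
t=11: ready={C,E,G} → run E
t=12: ready={C,G} → run G
t=13: ready={C,G} → run G
t=14: ready={C,G} → run G
t=15: ready={C,G} → run G
t=16: ready={C,G} → run G
t=17: ready={C,G} → run G
t=18: ready={C,G} → run G
t=19: ready={C} → run C
t=20: ready={C} → run C
t=21: ready={C} → run C
t=22: (idle)
t=23: (idle)
t=24: (idle)

running at tick 3 = B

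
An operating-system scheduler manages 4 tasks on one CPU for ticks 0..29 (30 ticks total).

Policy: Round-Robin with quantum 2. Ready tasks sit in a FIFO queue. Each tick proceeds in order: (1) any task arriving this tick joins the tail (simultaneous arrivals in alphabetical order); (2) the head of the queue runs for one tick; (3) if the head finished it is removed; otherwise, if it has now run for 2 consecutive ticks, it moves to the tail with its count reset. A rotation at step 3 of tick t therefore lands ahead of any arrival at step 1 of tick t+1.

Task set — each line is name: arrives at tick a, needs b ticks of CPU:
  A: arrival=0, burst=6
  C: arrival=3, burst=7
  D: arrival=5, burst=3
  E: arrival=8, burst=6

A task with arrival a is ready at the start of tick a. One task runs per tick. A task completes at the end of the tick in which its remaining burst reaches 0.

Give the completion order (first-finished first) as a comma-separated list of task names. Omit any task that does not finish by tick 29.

completion order = A, D, C, E

t=0: queue=[A] q_used=0 → run A
t=1: queue=[A] q_used=1 → run A
t=2: queue=[A] q_used=0 → run A
t=3: queue=[A,C] q_used=1 → run A
t=4: queue=[C,A] q_used=0 → run C
t=5: queue=[C,A,D] q_used=1 → run C
t=6: queue=[A,D,C] q_used=0 → run A
t=7: queue=[A,D,C] q_used=1 → run A
t=8: queue=[D,C,E] q_used=0 → run D
t=9: queue=[D,C,E] q_used=1 → run D
t=10: queue=[C,E,D] q_used=0 → run C
t=11: queue=[C,E,D] q_used=1 → run C
t=12: queue=[E,D,C] q_used=0 → run E
t=13: queue=[E,D,C] q_used=1 → run E
t=14: queue=[D,C,E] q_used=0 → run D
t=15: queue=[C,E] q_used=0 → run C
t=16: queue=[C,E] q_used=1 → run C
t=17: queue=[E,C] q_used=0 → run E
t=18: queue=[E,C] q_used=1 → run E
t=19: queue=[C,E] q_used=0 → run C
t=20: queue=[E] q_used=0 → run E
t=21: queue=[E] q_used=1 → run E
t=22: (idle)
t=23: (idle)
t=24: (idle)
t=25: (idle)
t=26: (idle)
t=27: (idle)
t=28: (idle)
t=29: (idle)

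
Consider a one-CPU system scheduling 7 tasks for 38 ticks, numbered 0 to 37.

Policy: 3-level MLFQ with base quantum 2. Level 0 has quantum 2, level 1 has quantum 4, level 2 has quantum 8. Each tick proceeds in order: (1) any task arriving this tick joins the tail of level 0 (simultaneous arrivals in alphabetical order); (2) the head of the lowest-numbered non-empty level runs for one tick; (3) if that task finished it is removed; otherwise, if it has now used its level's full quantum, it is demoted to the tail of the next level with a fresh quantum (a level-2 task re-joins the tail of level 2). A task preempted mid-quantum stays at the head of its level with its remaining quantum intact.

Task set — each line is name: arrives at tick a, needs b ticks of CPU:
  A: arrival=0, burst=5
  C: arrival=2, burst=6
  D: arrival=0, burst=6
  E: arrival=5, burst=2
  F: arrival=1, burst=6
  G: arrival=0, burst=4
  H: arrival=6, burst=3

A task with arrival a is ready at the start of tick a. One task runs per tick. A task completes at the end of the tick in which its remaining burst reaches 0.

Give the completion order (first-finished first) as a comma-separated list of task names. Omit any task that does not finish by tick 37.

t=0: L0/L1/L2 = ADG/-/- → run A
t=1: L0/L1/L2 = ADGF/-/- → run A
t=2: L0/L1/L2 = DGFC/A/- → run D
t=3: L0/L1/L2 = DGFC/A/- → run D
t=4: L0/L1/L2 = GFC/AD/- → run G
t=5: L0/L1/L2 = GFCE/AD/- → run G
t=6: L0/L1/L2 = FCEH/ADG/- → run F
t=7: L0/L1/L2 = FCEH/ADG/- → run F
t=8: L0/L1/L2 = CEH/ADGF/- → run C
t=9: L0/L1/L2 = CEH/ADGF/- → run C
t=10: L0/L1/L2 = EH/ADGFC/- → run E
t=11: L0/L1/L2 = EH/ADGFC/- → run E
t=12: L0/L1/L2 = H/ADGFC/- → run H
t=13: L0/L1/L2 = H/ADGFC/- → run H
t=14: L0/L1/L2 = -/ADGFCH/- → run A
t=15: L0/L1/L2 = -/ADGFCH/- → run A
t=16: L0/L1/L2 = -/ADGFCH/- → run A
t=17: L0/L1/L2 = -/DGFCH/- → run D
t=18: L0/L1/L2 = -/DGFCH/- → run D
t=19: L0/L1/L2 = -/DGFCH/- → run D
t=20: L0/L1/L2 = -/DGFCH/- → run D
t=21: L0/L1/L2 = -/GFCH/- → run G
t=22: L0/L1/L2 = -/GFCH/- → run G
t=23: L0/L1/L2 = -/FCH/- → run F
t=24: L0/L1/L2 = -/FCH/- → run F
t=25: L0/L1/L2 = -/FCH/- → run F
t=26: L0/L1/L2 = -/FCH/- → run F
t=27: L0/L1/L2 = -/CH/- → run C
t=28: L0/L1/L2 = -/CH/- → run C
t=29: L0/L1/L2 = -/CH/- → run C
t=30: L0/L1/L2 = -/CH/- → run C
t=31: L0/L1/L2 = -/H/- → run H
t=32: (idle)
t=33: (idle)
t=34: (idle)
t=35: (idle)
t=36: (idle)
t=37: (idle)

completion order = E, A, D, G, F, C, H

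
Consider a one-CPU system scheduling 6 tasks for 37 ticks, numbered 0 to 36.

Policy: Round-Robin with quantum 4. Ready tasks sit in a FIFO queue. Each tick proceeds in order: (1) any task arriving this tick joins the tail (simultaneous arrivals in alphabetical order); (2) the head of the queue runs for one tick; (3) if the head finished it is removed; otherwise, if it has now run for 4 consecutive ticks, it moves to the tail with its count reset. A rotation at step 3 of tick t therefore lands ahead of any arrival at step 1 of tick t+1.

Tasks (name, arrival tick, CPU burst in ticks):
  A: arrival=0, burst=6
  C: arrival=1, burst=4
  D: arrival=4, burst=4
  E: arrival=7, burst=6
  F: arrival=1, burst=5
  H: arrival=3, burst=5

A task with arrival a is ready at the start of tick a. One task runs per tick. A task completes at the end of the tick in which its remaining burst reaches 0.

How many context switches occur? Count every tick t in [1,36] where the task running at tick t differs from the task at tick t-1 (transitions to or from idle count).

t=0: queue=[A] q_used=0 → run A
t=1: queue=[A,C,F] q_used=1 → run A
t=2: queue=[A,C,F] q_used=2 → run A
t=3: queue=[A,C,F,H] q_used=3 → run A
t=4: queue=[C,F,H,A,D] q_used=0 → run C
t=5: queue=[C,F,H,A,D] q_used=1 → run C
t=6: queue=[C,F,H,A,D] q_used=2 → run C
t=7: queue=[C,F,H,A,D,E] q_used=3 → run C
t=8: queue=[F,H,A,D,E] q_used=0 → run F
t=9: queue=[F,H,A,D,E] q_used=1 → run F
t=10: queue=[F,H,A,D,E] q_used=2 → run F
t=11: queue=[F,H,A,D,E] q_used=3 → run F
t=12: queue=[H,A,D,E,F] q_used=0 → run H
t=13: queue=[H,A,D,E,F] q_used=1 → run H
t=14: queue=[H,A,D,E,F] q_used=2 → run H
t=15: queue=[H,A,D,E,F] q_used=3 → run H
t=16: queue=[A,D,E,F,H] q_used=0 → run A
t=17: queue=[A,D,E,F,H] q_used=1 → run A
t=18: queue=[D,E,F,H] q_used=0 → run D
t=19: queue=[D,E,F,H] q_used=1 → run D
t=20: queue=[D,E,F,H] q_used=2 → run D
t=21: queue=[D,E,F,H] q_used=3 → run D
t=22: queue=[E,F,H] q_used=0 → run E
t=23: queue=[E,F,H] q_used=1 → run E
t=24: queue=[E,F,H] q_used=2 → run E
t=25: queue=[E,F,H] q_used=3 → run E
t=26: queue=[F,H,E] q_used=0 → run F
t=27: queue=[H,E] q_used=0 → run H
t=28: queue=[E] q_used=0 → run E
t=29: queue=[E] q_used=1 → run E
t=30: (idle)
t=31: (idle)
t=32: (idle)
t=33: (idle)
t=34: (idle)
t=35: (idle)
t=36: (idle)

context switches = 10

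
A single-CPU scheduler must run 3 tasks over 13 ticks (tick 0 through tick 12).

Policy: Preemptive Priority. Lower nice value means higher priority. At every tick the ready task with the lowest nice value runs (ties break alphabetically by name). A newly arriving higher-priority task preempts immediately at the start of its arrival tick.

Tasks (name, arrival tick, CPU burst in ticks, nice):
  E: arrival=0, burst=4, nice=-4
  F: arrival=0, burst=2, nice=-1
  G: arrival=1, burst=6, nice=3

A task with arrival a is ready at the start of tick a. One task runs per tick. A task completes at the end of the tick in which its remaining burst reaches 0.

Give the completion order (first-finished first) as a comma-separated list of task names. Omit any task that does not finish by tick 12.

completion order = E, F, G

t=0: ready={E,F} → run E
t=1: ready={E,F,G} → run E
t=2: ready={E,F,G} → run E
t=3: ready={E,F,G} → run E
t=4: ready={F,G} → run F
t=5: ready={F,G} → run F
t=6: ready={G} → run G
t=7: ready={G} → run G
t=8: ready={G} → run G
t=9: ready={G} → run G
t=10: ready={G} → run G
t=11: ready={G} → run G
t=12: (idle)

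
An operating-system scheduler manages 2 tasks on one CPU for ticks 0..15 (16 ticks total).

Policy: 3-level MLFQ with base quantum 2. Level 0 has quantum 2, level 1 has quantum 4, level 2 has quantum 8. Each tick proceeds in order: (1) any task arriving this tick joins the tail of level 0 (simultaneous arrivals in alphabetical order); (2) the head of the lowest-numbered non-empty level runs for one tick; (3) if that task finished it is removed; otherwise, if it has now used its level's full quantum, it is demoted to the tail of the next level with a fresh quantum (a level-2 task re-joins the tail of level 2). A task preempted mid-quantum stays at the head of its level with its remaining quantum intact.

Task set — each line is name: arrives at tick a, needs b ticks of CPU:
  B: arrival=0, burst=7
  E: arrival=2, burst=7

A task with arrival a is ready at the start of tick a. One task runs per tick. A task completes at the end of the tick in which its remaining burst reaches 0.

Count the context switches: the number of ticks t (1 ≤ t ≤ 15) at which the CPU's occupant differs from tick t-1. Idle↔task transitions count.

t=0: L0/L1/L2 = B/-/- → run B
t=1: L0/L1/L2 = B/-/- → run B
t=2: L0/L1/L2 = E/B/- → run E
t=3: L0/L1/L2 = E/B/- → run E
t=4: L0/L1/L2 = -/BE/- → run B
t=5: L0/L1/L2 = -/BE/- → run B
t=6: L0/L1/L2 = -/BE/- → run B
t=7: L0/L1/L2 = -/BE/- → run B
t=8: L0/L1/L2 = -/E/B → run E
t=9: L0/L1/L2 = -/E/B → run E
t=10: L0/L1/L2 = -/E/B → run E
t=11: L0/L1/L2 = -/E/B → run E
t=12: L0/L1/L2 = -/-/BE → run B
t=13: L0/L1/L2 = -/-/E → run E
t=14: (idle)
t=15: (idle)

context switches = 6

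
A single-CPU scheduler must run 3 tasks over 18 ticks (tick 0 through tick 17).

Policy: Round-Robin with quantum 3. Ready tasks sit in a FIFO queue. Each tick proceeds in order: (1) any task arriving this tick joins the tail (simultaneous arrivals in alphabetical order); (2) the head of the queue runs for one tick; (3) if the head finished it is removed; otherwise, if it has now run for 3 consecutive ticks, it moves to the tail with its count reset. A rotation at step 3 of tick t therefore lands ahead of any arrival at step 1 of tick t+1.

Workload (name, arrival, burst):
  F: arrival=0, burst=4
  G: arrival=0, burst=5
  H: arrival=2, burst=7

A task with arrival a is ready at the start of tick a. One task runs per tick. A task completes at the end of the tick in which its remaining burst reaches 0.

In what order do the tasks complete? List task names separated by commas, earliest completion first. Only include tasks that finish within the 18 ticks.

completion order = F, G, H

t=0: queue=[F,G] q_used=0 → run F
t=1: queue=[F,G] q_used=1 → run F
t=2: queue=[F,G,H] q_used=2 → run F
t=3: queue=[G,H,F] q_used=0 → run G
t=4: queue=[G,H,F] q_used=1 → run G
t=5: queue=[G,H,F] q_used=2 → run G
t=6: queue=[H,F,G] q_used=0 → run H
t=7: queue=[H,F,G] q_used=1 → run H
t=8: queue=[H,F,G] q_used=2 → run H
t=9: queue=[F,G,H] q_used=0 → run F
t=10: queue=[G,H] q_used=0 → run G
t=11: queue=[G,H] q_used=1 → run G
t=12: queue=[H] q_used=0 → run H
t=13: queue=[H] q_used=1 → run H
t=14: queue=[H] q_used=2 → run H
t=15: queue=[H] q_used=0 → run H
t=16: (idle)
t=17: (idle)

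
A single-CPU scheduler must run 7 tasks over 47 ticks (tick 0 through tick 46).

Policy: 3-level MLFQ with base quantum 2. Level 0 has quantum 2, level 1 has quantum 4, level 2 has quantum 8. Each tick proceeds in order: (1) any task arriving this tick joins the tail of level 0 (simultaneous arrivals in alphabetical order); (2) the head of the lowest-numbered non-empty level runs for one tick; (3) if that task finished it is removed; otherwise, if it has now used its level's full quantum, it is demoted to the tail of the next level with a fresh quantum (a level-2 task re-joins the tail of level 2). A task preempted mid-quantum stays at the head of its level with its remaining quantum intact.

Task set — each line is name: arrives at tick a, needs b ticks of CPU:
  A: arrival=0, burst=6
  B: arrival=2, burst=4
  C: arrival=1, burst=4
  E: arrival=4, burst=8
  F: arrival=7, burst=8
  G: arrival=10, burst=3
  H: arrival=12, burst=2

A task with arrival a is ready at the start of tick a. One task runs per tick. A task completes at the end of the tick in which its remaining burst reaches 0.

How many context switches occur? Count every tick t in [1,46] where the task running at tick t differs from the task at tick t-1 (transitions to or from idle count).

t=0: L0/L1/L2 = A/-/- → run A
t=1: L0/L1/L2 = AC/-/- → run A
t=2: L0/L1/L2 = CB/A/- → run C
t=3: L0/L1/L2 = CB/A/- → run C
t=4: L0/L1/L2 = BE/AC/- → run B
t=5: L0/L1/L2 = BE/AC/- → run B
t=6: L0/L1/L2 = E/ACB/- → run E
t=7: L0/L1/L2 = EF/ACB/- → run E
t=8: L0/L1/L2 = F/ACBE/- → run F
t=9: L0/L1/L2 = F/ACBE/- → run F
t=10: L0/L1/L2 = G/ACBEF/- → run G
t=11: L0/L1/L2 = G/ACBEF/- → run G
t=12: L0/L1/L2 = H/ACBEFG/- → run H
t=13: L0/L1/L2 = H/ACBEFG/- → run H
t=14: L0/L1/L2 = -/ACBEFG/- → run A
t=15: L0/L1/L2 = -/ACBEFG/- → run A
t=16: L0/L1/L2 = -/ACBEFG/- → run A
t=17: L0/L1/L2 = -/ACBEFG/- → run A
t=18: L0/L1/L2 = -/CBEFG/- → run C
t=19: L0/L1/L2 = -/CBEFG/- → run C
t=20: L0/L1/L2 = -/BEFG/- → run B
t=21: L0/L1/L2 = -/BEFG/- → run B
t=22: L0/L1/L2 = -/EFG/- → run E
t=23: L0/L1/L2 = -/EFG/- → run E
t=24: L0/L1/L2 = -/EFG/- → run E
t=25: L0/L1/L2 = -/EFG/- → run E
t=26: L0/L1/L2 = -/FG/E → run F
t=27: L0/L1/L2 = -/FG/E → run F
t=28: L0/L1/L2 = -/FG/E → run F
t=29: L0/L1/L2 = -/FG/E → run F
t=30: L0/L1/L2 = -/G/EF → run G
t=31: L0/L1/L2 = -/-/EF → run E
t=32: L0/L1/L2 = -/-/EF → run E
t=33: L0/L1/L2 = -/-/F → run F
t=34: L0/L1/L2 = -/-/F → run F
t=35: (idle)
t=36: (idle)
t=37: (idle)
t=38: (idle)
t=39: (idle)
t=40: (idle)
t=41: (idle)
t=42: (idle)
t=43: (idle)
t=44: (idle)
t=45: (idle)
t=46: (idle)

context switches = 15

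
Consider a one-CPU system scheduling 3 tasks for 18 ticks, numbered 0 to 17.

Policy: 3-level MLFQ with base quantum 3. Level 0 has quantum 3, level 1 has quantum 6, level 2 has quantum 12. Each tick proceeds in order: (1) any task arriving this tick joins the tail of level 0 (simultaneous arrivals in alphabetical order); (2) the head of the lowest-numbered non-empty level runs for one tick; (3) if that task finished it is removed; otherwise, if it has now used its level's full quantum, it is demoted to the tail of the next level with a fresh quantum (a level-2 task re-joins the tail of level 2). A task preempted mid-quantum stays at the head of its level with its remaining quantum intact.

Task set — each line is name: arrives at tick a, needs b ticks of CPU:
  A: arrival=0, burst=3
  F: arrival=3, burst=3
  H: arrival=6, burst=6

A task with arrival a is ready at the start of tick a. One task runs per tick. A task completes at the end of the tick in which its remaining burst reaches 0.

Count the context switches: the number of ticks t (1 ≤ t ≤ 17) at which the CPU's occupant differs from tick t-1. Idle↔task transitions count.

t=0: L0/L1/L2 = A/-/- → run A
t=1: L0/L1/L2 = A/-/- → run A
t=2: L0/L1/L2 = A/-/- → run A
t=3: L0/L1/L2 = F/-/- → run F
t=4: L0/L1/L2 = F/-/- → run F
t=5: L0/L1/L2 = F/-/- → run F
t=6: L0/L1/L2 = H/-/- → run H
t=7: L0/L1/L2 = H/-/- → run H
t=8: L0/L1/L2 = H/-/- → run H
t=9: L0/L1/L2 = -/H/- → run H
t=10: L0/L1/L2 = -/H/- → run H
t=11: L0/L1/L2 = -/H/- → run H
t=12: (idle)
t=13: (idle)
t=14: (idle)
t=15: (idle)
t=16: (idle)
t=17: (idle)

context switches = 3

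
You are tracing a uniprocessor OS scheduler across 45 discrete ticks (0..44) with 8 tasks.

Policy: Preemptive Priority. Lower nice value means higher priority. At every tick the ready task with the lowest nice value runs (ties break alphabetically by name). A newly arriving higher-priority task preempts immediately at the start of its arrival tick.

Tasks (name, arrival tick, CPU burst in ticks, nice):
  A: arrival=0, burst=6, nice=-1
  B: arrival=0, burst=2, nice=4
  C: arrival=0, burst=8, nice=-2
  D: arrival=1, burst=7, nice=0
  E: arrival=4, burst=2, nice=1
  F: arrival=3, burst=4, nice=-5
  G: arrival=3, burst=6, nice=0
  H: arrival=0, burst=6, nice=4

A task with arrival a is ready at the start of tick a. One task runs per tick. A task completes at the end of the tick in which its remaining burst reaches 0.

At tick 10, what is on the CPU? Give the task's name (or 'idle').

t=0: ready={A,B,C,H} → run C
t=1: ready={A,B,C,D,H} → run C
t=2: ready={A,B,C,D,H} → run C
t=3: ready={A,B,C,D,F,G,H} → run F
t=4: ready={A,B,C,D,E,F,G,H} → run F
t=5: ready={A,B,C,D,E,F,G,H} → run F
t=6: ready={A,B,C,D,E,F,G,H} → run F
t=7: ready={A,B,C,D,E,G,H} → run C
t=8: ready={A,B,C,D,E,G,H} → run C
t=9: ready={A,B,C,D,E,G,H} → run C
t=10: ready={A,B,C,D,E,G,H} → run C
t=11: ready={A,B,C,D,E,G,H} → run C
t=12: ready={A,B,D,E,G,H} → run A
t=13: ready={A,B,D,E,G,H} → run A
t=14: ready={A,B,D,E,G,H} → run A
t=15: ready={A,B,D,E,G,H} → run A
t=16: ready={A,B,D,E,G,H} → run A
t=17: ready={A,B,D,E,G,H} → run A
t=18: ready={B,D,E,G,H} → run D
t=19: ready={B,D,E,G,H} → run D
t=20: ready={B,D,E,G,H} → run D
t=21: ready={B,D,E,G,H} → run D
t=22: ready={B,D,E,G,H} → run D
t=23: ready={B,D,E,G,H} → run D
t=24: ready={B,D,E,G,H} → run D
t=25: ready={B,E,G,H} → run G
t=26: ready={B,E,G,H} → run G
t=27: ready={B,E,G,H} → run G
t=28: ready={B,E,G,H} → run G
t=29: ready={B,E,G,H} → run G
t=30: ready={B,E,G,H} → run G
t=31: ready={B,E,H} → run E
t=32: ready={B,E,H} → run E
t=33: ready={B,H} → run B
t=34: ready={B,H} → run B
t=35: ready={H} → run H
t=36: ready={H} → run H
t=37: ready={H} → run H
t=38: ready={H} → run H
t=39: ready={H} → run H
t=40: ready={H} → run H
t=41: (idle)
t=42: (idle)
t=43: (idle)
t=44: (idle)

running at tick 10 = C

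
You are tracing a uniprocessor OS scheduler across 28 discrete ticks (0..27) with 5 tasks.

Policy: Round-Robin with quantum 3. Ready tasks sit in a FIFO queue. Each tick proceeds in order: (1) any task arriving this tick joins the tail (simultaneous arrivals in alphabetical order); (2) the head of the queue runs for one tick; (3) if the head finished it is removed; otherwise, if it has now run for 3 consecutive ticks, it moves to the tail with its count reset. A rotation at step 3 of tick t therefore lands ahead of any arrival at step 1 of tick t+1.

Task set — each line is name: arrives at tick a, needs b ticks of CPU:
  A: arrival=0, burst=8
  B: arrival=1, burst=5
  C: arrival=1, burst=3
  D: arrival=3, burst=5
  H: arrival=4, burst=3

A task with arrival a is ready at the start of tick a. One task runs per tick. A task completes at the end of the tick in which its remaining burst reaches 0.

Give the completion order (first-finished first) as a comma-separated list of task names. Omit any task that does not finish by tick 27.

t=0: queue=[A] q_used=0 → run A
t=1: queue=[A,B,C] q_used=1 → run A
t=2: queue=[A,B,C] q_used=2 → run A
t=3: queue=[B,C,A,D] q_used=0 → run B
t=4: queue=[B,C,A,D,H] q_used=1 → run B
t=5: queue=[B,C,A,D,H] q_used=2 → run B
t=6: queue=[C,A,D,H,B] q_used=0 → run C
t=7: queue=[C,A,D,H,B] q_used=1 → run C
t=8: queue=[C,A,D,H,B] q_used=2 → run C
t=9: queue=[A,D,H,B] q_used=0 → run A
t=10: queue=[A,D,H,B] q_used=1 → run A
t=11: queue=[A,D,H,B] q_used=2 → run A
t=12: queue=[D,H,B,A] q_used=0 → run D
t=13: queue=[D,H,B,A] q_used=1 → run D
t=14: queue=[D,H,B,A] q_used=2 → run D
t=15: queue=[H,B,A,D] q_used=0 → run H
t=16: queue=[H,B,A,D] q_used=1 → run H
t=17: queue=[H,B,A,D] q_used=2 → run H
t=18: queue=[B,A,D] q_used=0 → run B
t=19: queue=[B,A,D] q_used=1 → run B
t=20: queue=[A,D] q_used=0 → run A
t=21: queue=[A,D] q_used=1 → run A
t=22: queue=[D] q_used=0 → run D
t=23: queue=[D] q_used=1 → run D
t=24: (idle)
t=25: (idle)
t=26: (idle)
t=27: (idle)

completion order = C, H, B, A, D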